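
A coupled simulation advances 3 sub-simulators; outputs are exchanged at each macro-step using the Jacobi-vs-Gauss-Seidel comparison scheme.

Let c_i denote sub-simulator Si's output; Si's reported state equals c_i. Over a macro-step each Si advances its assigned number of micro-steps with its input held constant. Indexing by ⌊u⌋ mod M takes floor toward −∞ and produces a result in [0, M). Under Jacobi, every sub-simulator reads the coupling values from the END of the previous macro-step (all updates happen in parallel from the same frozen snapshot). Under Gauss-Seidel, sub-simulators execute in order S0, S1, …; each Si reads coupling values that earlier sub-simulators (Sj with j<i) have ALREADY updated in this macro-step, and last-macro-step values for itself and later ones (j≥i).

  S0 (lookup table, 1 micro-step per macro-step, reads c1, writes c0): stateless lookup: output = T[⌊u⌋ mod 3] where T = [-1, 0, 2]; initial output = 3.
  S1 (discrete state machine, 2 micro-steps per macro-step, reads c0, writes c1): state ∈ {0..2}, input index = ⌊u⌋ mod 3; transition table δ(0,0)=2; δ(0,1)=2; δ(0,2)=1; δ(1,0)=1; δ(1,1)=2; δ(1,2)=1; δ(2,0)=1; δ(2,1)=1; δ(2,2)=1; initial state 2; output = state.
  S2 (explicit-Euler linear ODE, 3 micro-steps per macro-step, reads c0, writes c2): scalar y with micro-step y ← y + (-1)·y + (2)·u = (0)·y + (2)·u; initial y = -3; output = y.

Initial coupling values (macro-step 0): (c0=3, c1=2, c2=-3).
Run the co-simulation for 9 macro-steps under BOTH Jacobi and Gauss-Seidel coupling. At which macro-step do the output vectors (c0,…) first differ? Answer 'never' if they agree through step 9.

first divergence at macro-step: 1

[Jacobi] macro 1: S0 reads c1=2 → after 1×micro: 2; S1 reads c0=3 → after 2×micro: 1; S2 reads c0=3 → after 3×micro: 6 ⇒ (c0=2, c1=1, c2=6)
[Jacobi] macro 2: S0 reads c1=1 → after 1×micro: 0; S1 reads c0=2 → after 2×micro: 1; S2 reads c0=2 → after 3×micro: 4 ⇒ (c0=0, c1=1, c2=4)
[Jacobi] macro 3: S0 reads c1=1 → after 1×micro: 0; S1 reads c0=0 → after 2×micro: 1; S2 reads c0=0 → after 3×micro: 0 ⇒ (c0=0, c1=1, c2=0)
[Jacobi] macro 4: S0 reads c1=1 → after 1×micro: 0; S1 reads c0=0 → after 2×micro: 1; S2 reads c0=0 → after 3×micro: 0 ⇒ (c0=0, c1=1, c2=0)
[Jacobi] macro 5: S0 reads c1=1 → after 1×micro: 0; S1 reads c0=0 → after 2×micro: 1; S2 reads c0=0 → after 3×micro: 0 ⇒ (c0=0, c1=1, c2=0)
[Jacobi] macro 6: S0 reads c1=1 → after 1×micro: 0; S1 reads c0=0 → after 2×micro: 1; S2 reads c0=0 → after 3×micro: 0 ⇒ (c0=0, c1=1, c2=0)
[Jacobi] macro 7: S0 reads c1=1 → after 1×micro: 0; S1 reads c0=0 → after 2×micro: 1; S2 reads c0=0 → after 3×micro: 0 ⇒ (c0=0, c1=1, c2=0)
[Jacobi] macro 8: S0 reads c1=1 → after 1×micro: 0; S1 reads c0=0 → after 2×micro: 1; S2 reads c0=0 → after 3×micro: 0 ⇒ (c0=0, c1=1, c2=0)
[Jacobi] macro 9: S0 reads c1=1 → after 1×micro: 0; S1 reads c0=0 → after 2×micro: 1; S2 reads c0=0 → after 3×micro: 0 ⇒ (c0=0, c1=1, c2=0)
[Gauss-Seidel] macro 1: S0 reads c1=2 → after 1×micro: 2; S1 reads c0=2 → after 2×micro: 1; S2 reads c0=2 → after 3×micro: 4 ⇒ (c0=2, c1=1, c2=4)
[Gauss-Seidel] macro 2: S0 reads c1=1 → after 1×micro: 0; S1 reads c0=0 → after 2×micro: 1; S2 reads c0=0 → after 3×micro: 0 ⇒ (c0=0, c1=1, c2=0)
[Gauss-Seidel] macro 3: S0 reads c1=1 → after 1×micro: 0; S1 reads c0=0 → after 2×micro: 1; S2 reads c0=0 → after 3×micro: 0 ⇒ (c0=0, c1=1, c2=0)
[Gauss-Seidel] macro 4: S0 reads c1=1 → after 1×micro: 0; S1 reads c0=0 → after 2×micro: 1; S2 reads c0=0 → after 3×micro: 0 ⇒ (c0=0, c1=1, c2=0)
[Gauss-Seidel] macro 5: S0 reads c1=1 → after 1×micro: 0; S1 reads c0=0 → after 2×micro: 1; S2 reads c0=0 → after 3×micro: 0 ⇒ (c0=0, c1=1, c2=0)
[Gauss-Seidel] macro 6: S0 reads c1=1 → after 1×micro: 0; S1 reads c0=0 → after 2×micro: 1; S2 reads c0=0 → after 3×micro: 0 ⇒ (c0=0, c1=1, c2=0)
[Gauss-Seidel] macro 7: S0 reads c1=1 → after 1×micro: 0; S1 reads c0=0 → after 2×micro: 1; S2 reads c0=0 → after 3×micro: 0 ⇒ (c0=0, c1=1, c2=0)
[Gauss-Seidel] macro 8: S0 reads c1=1 → after 1×micro: 0; S1 reads c0=0 → after 2×micro: 1; S2 reads c0=0 → after 3×micro: 0 ⇒ (c0=0, c1=1, c2=0)
[Gauss-Seidel] macro 9: S0 reads c1=1 → after 1×micro: 0; S1 reads c0=0 → after 2×micro: 1; S2 reads c0=0 → after 3×micro: 0 ⇒ (c0=0, c1=1, c2=0)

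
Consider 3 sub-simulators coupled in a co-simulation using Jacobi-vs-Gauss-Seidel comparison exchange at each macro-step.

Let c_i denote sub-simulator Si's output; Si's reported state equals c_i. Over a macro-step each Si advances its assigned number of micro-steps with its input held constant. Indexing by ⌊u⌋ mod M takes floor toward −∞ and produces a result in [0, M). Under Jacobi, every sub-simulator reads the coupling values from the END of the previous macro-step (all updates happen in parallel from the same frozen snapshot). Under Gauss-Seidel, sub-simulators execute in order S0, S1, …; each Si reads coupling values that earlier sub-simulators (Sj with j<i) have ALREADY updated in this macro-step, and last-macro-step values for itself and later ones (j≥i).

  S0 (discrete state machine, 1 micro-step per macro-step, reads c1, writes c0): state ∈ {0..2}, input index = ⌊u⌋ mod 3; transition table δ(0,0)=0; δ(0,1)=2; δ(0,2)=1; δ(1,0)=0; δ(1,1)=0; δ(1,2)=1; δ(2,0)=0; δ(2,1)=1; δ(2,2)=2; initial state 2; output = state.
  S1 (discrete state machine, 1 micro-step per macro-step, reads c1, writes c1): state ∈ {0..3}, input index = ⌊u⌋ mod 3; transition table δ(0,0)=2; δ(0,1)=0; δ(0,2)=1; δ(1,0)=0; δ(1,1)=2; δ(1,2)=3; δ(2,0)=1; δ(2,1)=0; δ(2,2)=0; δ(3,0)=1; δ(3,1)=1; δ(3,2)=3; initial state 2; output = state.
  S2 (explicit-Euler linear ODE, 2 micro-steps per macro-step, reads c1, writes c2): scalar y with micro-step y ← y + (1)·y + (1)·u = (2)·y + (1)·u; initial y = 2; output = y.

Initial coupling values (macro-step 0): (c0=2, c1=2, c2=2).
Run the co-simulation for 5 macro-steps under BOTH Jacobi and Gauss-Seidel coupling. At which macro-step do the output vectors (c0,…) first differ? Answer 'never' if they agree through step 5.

first divergence at macro-step: 1

[Jacobi] macro 1: S0 reads c1=2 → after 1×micro: 2; S1 reads c1=2 → after 1×micro: 0; S2 reads c1=2 → after 2×micro: 14 ⇒ (c0=2, c1=0, c2=14)
[Jacobi] macro 2: S0 reads c1=0 → after 1×micro: 0; S1 reads c1=0 → after 1×micro: 2; S2 reads c1=0 → after 2×micro: 56 ⇒ (c0=0, c1=2, c2=56)
[Jacobi] macro 3: S0 reads c1=2 → after 1×micro: 1; S1 reads c1=2 → after 1×micro: 0; S2 reads c1=2 → after 2×micro: 230 ⇒ (c0=1, c1=0, c2=230)
[Jacobi] macro 4: S0 reads c1=0 → after 1×micro: 0; S1 reads c1=0 → after 1×micro: 2; S2 reads c1=0 → after 2×micro: 920 ⇒ (c0=0, c1=2, c2=920)
[Jacobi] macro 5: S0 reads c1=2 → after 1×micro: 1; S1 reads c1=2 → after 1×micro: 0; S2 reads c1=2 → after 2×micro: 3686 ⇒ (c0=1, c1=0, c2=3686)
[Gauss-Seidel] macro 1: S0 reads c1=2 → after 1×micro: 2; S1 reads c1=2 → after 1×micro: 0; S2 reads c1=0 → after 2×micro: 8 ⇒ (c0=2, c1=0, c2=8)
[Gauss-Seidel] macro 2: S0 reads c1=0 → after 1×micro: 0; S1 reads c1=0 → after 1×micro: 2; S2 reads c1=2 → after 2×micro: 38 ⇒ (c0=0, c1=2, c2=38)
[Gauss-Seidel] macro 3: S0 reads c1=2 → after 1×micro: 1; S1 reads c1=2 → after 1×micro: 0; S2 reads c1=0 → after 2×micro: 152 ⇒ (c0=1, c1=0, c2=152)
[Gauss-Seidel] macro 4: S0 reads c1=0 → after 1×micro: 0; S1 reads c1=0 → after 1×micro: 2; S2 reads c1=2 → after 2×micro: 614 ⇒ (c0=0, c1=2, c2=614)
[Gauss-Seidel] macro 5: S0 reads c1=2 → after 1×micro: 1; S1 reads c1=2 → after 1×micro: 0; S2 reads c1=0 → after 2×micro: 2456 ⇒ (c0=1, c1=0, c2=2456)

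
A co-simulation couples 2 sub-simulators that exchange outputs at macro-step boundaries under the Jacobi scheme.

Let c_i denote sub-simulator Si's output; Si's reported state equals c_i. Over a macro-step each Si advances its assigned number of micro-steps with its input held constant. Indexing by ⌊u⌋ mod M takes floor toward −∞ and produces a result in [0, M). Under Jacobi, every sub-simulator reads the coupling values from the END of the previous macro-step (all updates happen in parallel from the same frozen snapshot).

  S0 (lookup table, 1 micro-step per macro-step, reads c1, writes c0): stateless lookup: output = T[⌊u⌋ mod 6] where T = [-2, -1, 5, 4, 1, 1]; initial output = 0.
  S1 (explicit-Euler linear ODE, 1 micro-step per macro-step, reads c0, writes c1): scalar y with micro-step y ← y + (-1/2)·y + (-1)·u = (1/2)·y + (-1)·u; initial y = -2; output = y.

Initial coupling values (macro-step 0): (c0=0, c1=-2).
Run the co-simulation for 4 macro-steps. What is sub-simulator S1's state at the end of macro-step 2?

macro 1: S0 reads c1=-2 → after 1×micro: 1; S1 reads c0=0 → after 1×micro: -1 ⇒ (c0=1, c1=-1)
macro 2: S0 reads c1=-1 → after 1×micro: 1; S1 reads c0=1 → after 1×micro: -3/2 ⇒ (c0=1, c1=-3/2)
macro 3: S0 reads c1=-3/2 → after 1×micro: 1; S1 reads c0=1 → after 1×micro: -7/4 ⇒ (c0=1, c1=-7/4)
macro 4: S0 reads c1=-7/4 → after 1×micro: 1; S1 reads c0=1 → after 1×micro: -15/8 ⇒ (c0=1, c1=-15/8)

S1 state at macro-step 2 = -3/2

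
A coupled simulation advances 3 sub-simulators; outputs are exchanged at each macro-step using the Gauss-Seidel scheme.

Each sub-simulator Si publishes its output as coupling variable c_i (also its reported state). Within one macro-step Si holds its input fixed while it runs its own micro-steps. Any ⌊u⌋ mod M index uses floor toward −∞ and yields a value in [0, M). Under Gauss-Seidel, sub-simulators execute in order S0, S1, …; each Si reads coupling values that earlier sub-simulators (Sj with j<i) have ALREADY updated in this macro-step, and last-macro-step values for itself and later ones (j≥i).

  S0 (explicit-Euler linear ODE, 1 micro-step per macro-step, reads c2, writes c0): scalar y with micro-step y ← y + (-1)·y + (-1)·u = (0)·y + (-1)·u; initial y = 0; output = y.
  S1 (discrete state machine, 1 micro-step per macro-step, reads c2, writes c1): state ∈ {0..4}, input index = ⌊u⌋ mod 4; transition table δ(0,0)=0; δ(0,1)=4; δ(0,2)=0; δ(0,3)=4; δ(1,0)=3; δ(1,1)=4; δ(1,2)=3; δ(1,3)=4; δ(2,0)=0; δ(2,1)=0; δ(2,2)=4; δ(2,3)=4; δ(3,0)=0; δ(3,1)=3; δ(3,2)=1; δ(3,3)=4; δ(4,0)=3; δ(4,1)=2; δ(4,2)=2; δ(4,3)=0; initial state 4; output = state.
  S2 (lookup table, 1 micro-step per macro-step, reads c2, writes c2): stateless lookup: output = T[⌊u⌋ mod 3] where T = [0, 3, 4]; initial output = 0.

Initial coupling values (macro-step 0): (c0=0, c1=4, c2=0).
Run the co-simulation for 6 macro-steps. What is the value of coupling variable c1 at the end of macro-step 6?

c1 at macro-step 6 = 0

macro 1: S0 reads c2=0 → after 1×micro: 0; S1 reads c2=0 → after 1×micro: 3; S2 reads c2=0 → after 1×micro: 0 ⇒ (c0=0, c1=3, c2=0)
macro 2: S0 reads c2=0 → after 1×micro: 0; S1 reads c2=0 → after 1×micro: 0; S2 reads c2=0 → after 1×micro: 0 ⇒ (c0=0, c1=0, c2=0)
macro 3: S0 reads c2=0 → after 1×micro: 0; S1 reads c2=0 → after 1×micro: 0; S2 reads c2=0 → after 1×micro: 0 ⇒ (c0=0, c1=0, c2=0)
macro 4: S0 reads c2=0 → after 1×micro: 0; S1 reads c2=0 → after 1×micro: 0; S2 reads c2=0 → after 1×micro: 0 ⇒ (c0=0, c1=0, c2=0)
macro 5: S0 reads c2=0 → after 1×micro: 0; S1 reads c2=0 → after 1×micro: 0; S2 reads c2=0 → after 1×micro: 0 ⇒ (c0=0, c1=0, c2=0)
macro 6: S0 reads c2=0 → after 1×micro: 0; S1 reads c2=0 → after 1×micro: 0; S2 reads c2=0 → after 1×micro: 0 ⇒ (c0=0, c1=0, c2=0)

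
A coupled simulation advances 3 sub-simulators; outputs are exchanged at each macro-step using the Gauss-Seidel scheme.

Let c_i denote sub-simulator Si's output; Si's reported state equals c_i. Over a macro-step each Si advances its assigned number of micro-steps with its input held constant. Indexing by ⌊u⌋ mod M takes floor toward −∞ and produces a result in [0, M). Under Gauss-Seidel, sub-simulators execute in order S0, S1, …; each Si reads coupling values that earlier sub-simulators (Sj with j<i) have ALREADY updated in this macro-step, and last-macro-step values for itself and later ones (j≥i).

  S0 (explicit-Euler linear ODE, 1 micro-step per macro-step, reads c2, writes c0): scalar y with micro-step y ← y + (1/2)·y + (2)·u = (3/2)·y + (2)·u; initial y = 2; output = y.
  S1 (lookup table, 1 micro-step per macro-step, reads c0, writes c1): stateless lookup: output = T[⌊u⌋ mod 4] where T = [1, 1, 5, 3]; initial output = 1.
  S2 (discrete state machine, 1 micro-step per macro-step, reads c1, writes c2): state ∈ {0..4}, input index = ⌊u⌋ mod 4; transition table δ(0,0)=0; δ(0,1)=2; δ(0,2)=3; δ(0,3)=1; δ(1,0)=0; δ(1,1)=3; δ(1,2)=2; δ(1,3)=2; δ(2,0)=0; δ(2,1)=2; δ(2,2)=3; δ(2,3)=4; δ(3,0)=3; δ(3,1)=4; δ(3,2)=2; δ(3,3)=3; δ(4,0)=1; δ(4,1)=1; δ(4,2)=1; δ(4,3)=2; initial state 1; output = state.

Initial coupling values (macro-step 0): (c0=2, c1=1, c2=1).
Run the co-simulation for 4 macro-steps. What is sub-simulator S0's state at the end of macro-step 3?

macro 1: S0 reads c2=1 → after 1×micro: 5; S1 reads c0=5 → after 1×micro: 1; S2 reads c1=1 → after 1×micro: 3 ⇒ (c0=5, c1=1, c2=3)
macro 2: S0 reads c2=3 → after 1×micro: 27/2; S1 reads c0=27/2 → after 1×micro: 1; S2 reads c1=1 → after 1×micro: 4 ⇒ (c0=27/2, c1=1, c2=4)
macro 3: S0 reads c2=4 → after 1×micro: 113/4; S1 reads c0=113/4 → after 1×micro: 1; S2 reads c1=1 → after 1×micro: 1 ⇒ (c0=113/4, c1=1, c2=1)
macro 4: S0 reads c2=1 → after 1×micro: 355/8; S1 reads c0=355/8 → after 1×micro: 1; S2 reads c1=1 → after 1×micro: 3 ⇒ (c0=355/8, c1=1, c2=3)

S0 state at macro-step 3 = 113/4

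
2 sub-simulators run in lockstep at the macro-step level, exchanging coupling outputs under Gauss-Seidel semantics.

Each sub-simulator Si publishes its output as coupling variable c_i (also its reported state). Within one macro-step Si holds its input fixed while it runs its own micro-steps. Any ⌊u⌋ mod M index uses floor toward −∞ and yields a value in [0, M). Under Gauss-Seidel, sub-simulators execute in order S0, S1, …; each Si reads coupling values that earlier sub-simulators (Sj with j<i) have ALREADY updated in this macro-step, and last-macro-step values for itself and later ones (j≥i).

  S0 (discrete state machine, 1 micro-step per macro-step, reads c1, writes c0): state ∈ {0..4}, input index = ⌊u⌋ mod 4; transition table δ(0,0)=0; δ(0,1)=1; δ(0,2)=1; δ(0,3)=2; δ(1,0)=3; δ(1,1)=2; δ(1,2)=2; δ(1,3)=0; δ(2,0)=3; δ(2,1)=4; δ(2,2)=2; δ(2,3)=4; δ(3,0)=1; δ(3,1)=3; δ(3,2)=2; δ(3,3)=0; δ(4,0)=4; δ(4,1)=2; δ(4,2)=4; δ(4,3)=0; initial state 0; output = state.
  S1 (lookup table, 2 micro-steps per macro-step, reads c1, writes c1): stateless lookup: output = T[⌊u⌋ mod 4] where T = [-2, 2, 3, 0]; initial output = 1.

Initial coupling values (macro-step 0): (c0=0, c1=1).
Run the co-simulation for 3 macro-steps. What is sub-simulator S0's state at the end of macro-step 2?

S0 state at macro-step 2 = 2

macro 1: S0 reads c1=1 → after 1×micro: 1; S1 reads c1=1 → after 2×micro: 2 ⇒ (c0=1, c1=2)
macro 2: S0 reads c1=2 → after 1×micro: 2; S1 reads c1=2 → after 2×micro: 3 ⇒ (c0=2, c1=3)
macro 3: S0 reads c1=3 → after 1×micro: 4; S1 reads c1=3 → after 2×micro: 0 ⇒ (c0=4, c1=0)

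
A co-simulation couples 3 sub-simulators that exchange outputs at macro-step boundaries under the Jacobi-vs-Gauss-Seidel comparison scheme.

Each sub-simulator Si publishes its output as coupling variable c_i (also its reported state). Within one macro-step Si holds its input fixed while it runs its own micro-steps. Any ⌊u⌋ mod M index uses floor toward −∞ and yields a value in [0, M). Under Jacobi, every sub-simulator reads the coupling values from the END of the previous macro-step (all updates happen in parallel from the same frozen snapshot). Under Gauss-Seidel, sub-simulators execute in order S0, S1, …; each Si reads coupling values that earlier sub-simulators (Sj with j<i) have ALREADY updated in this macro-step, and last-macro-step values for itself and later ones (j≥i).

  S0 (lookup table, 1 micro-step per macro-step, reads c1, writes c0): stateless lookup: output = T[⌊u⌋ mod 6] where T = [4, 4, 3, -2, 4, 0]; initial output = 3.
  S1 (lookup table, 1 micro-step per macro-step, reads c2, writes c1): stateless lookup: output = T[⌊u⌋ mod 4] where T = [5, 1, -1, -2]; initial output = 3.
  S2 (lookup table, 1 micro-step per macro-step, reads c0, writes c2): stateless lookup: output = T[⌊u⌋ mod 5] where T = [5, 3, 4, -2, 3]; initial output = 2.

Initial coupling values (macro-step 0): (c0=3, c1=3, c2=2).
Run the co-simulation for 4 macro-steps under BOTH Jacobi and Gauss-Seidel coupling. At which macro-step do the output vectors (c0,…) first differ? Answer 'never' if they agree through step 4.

first divergence at macro-step: 2

[Jacobi] macro 1: S0 reads c1=3 → after 1×micro: -2; S1 reads c2=2 → after 1×micro: -1; S2 reads c0=3 → after 1×micro: -2 ⇒ (c0=-2, c1=-1, c2=-2)
[Jacobi] macro 2: S0 reads c1=-1 → after 1×micro: 0; S1 reads c2=-2 → after 1×micro: -1; S2 reads c0=-2 → after 1×micro: -2 ⇒ (c0=0, c1=-1, c2=-2)
[Jacobi] macro 3: S0 reads c1=-1 → after 1×micro: 0; S1 reads c2=-2 → after 1×micro: -1; S2 reads c0=0 → after 1×micro: 5 ⇒ (c0=0, c1=-1, c2=5)
[Jacobi] macro 4: S0 reads c1=-1 → after 1×micro: 0; S1 reads c2=5 → after 1×micro: 1; S2 reads c0=0 → after 1×micro: 5 ⇒ (c0=0, c1=1, c2=5)
[Gauss-Seidel] macro 1: S0 reads c1=3 → after 1×micro: -2; S1 reads c2=2 → after 1×micro: -1; S2 reads c0=-2 → after 1×micro: -2 ⇒ (c0=-2, c1=-1, c2=-2)
[Gauss-Seidel] macro 2: S0 reads c1=-1 → after 1×micro: 0; S1 reads c2=-2 → after 1×micro: -1; S2 reads c0=0 → after 1×micro: 5 ⇒ (c0=0, c1=-1, c2=5)
[Gauss-Seidel] macro 3: S0 reads c1=-1 → after 1×micro: 0; S1 reads c2=5 → after 1×micro: 1; S2 reads c0=0 → after 1×micro: 5 ⇒ (c0=0, c1=1, c2=5)
[Gauss-Seidel] macro 4: S0 reads c1=1 → after 1×micro: 4; S1 reads c2=5 → after 1×micro: 1; S2 reads c0=4 → after 1×micro: 3 ⇒ (c0=4, c1=1, c2=3)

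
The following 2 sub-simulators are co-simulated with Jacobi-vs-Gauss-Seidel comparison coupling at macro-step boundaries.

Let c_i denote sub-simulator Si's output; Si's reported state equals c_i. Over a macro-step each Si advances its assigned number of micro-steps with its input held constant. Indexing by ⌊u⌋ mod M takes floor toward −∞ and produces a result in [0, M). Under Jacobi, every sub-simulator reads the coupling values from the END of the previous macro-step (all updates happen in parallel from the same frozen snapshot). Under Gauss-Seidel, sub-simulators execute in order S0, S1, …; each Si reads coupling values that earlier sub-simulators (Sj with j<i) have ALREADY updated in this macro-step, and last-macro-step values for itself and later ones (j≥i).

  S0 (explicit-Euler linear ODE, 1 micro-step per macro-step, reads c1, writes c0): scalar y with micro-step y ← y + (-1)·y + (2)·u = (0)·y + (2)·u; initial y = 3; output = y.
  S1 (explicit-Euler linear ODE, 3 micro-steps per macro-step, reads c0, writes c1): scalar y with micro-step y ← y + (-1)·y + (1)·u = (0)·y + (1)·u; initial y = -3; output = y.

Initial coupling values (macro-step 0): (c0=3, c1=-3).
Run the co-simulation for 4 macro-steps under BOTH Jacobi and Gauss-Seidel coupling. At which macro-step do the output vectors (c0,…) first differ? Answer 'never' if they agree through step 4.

[Jacobi] macro 1: S0 reads c1=-3 → after 1×micro: -6; S1 reads c0=3 → after 3×micro: 3 ⇒ (c0=-6, c1=3)
[Jacobi] macro 2: S0 reads c1=3 → after 1×micro: 6; S1 reads c0=-6 → after 3×micro: -6 ⇒ (c0=6, c1=-6)
[Jacobi] macro 3: S0 reads c1=-6 → after 1×micro: -12; S1 reads c0=6 → after 3×micro: 6 ⇒ (c0=-12, c1=6)
[Jacobi] macro 4: S0 reads c1=6 → after 1×micro: 12; S1 reads c0=-12 → after 3×micro: -12 ⇒ (c0=12, c1=-12)
[Gauss-Seidel] macro 1: S0 reads c1=-3 → after 1×micro: -6; S1 reads c0=-6 → after 3×micro: -6 ⇒ (c0=-6, c1=-6)
[Gauss-Seidel] macro 2: S0 reads c1=-6 → after 1×micro: -12; S1 reads c0=-12 → after 3×micro: -12 ⇒ (c0=-12, c1=-12)
[Gauss-Seidel] macro 3: S0 reads c1=-12 → after 1×micro: -24; S1 reads c0=-24 → after 3×micro: -24 ⇒ (c0=-24, c1=-24)
[Gauss-Seidel] macro 4: S0 reads c1=-24 → after 1×micro: -48; S1 reads c0=-48 → after 3×micro: -48 ⇒ (c0=-48, c1=-48)

first divergence at macro-step: 1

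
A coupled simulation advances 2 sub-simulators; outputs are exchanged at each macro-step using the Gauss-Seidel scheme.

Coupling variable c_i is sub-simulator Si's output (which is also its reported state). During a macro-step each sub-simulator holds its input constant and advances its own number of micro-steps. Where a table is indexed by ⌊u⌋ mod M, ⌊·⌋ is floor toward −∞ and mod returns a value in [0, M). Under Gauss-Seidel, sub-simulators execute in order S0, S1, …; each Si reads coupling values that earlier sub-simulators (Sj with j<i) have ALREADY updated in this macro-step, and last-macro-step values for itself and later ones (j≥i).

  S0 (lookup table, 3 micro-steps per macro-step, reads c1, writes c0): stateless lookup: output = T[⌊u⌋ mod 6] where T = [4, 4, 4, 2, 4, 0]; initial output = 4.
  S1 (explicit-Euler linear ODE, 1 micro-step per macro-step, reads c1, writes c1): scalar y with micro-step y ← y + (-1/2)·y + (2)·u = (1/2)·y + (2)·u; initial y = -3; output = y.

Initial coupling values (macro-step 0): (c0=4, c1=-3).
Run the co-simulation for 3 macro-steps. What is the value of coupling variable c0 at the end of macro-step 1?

macro 1: S0 reads c1=-3 → after 3×micro: 2; S1 reads c1=-3 → after 1×micro: -15/2 ⇒ (c0=2, c1=-15/2)
macro 2: S0 reads c1=-15/2 → after 3×micro: 4; S1 reads c1=-15/2 → after 1×micro: -75/4 ⇒ (c0=4, c1=-75/4)
macro 3: S0 reads c1=-75/4 → after 3×micro: 0; S1 reads c1=-75/4 → after 1×micro: -375/8 ⇒ (c0=0, c1=-375/8)

c0 at macro-step 1 = 2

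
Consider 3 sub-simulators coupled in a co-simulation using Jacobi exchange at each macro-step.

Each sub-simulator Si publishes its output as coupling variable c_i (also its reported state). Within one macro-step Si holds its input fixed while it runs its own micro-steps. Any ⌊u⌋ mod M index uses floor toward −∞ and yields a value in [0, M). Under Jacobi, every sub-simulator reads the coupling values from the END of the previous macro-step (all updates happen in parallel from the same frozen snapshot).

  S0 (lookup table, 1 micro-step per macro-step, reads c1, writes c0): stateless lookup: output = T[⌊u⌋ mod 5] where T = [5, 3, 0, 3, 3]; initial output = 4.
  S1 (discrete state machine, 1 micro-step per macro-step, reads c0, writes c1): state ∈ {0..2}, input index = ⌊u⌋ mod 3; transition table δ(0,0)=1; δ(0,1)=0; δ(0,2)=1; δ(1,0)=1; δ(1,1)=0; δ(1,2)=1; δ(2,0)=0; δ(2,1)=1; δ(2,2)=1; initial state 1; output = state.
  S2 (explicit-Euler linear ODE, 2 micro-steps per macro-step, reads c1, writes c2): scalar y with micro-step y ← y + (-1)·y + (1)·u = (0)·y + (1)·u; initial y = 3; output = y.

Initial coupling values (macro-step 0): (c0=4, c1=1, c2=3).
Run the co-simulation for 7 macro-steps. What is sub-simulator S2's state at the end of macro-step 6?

S2 state at macro-step 6 = 1

macro 1: S0 reads c1=1 → after 1×micro: 3; S1 reads c0=4 → after 1×micro: 0; S2 reads c1=1 → after 2×micro: 1 ⇒ (c0=3, c1=0, c2=1)
macro 2: S0 reads c1=0 → after 1×micro: 5; S1 reads c0=3 → after 1×micro: 1; S2 reads c1=0 → after 2×micro: 0 ⇒ (c0=5, c1=1, c2=0)
macro 3: S0 reads c1=1 → after 1×micro: 3; S1 reads c0=5 → after 1×micro: 1; S2 reads c1=1 → after 2×micro: 1 ⇒ (c0=3, c1=1, c2=1)
macro 4: S0 reads c1=1 → after 1×micro: 3; S1 reads c0=3 → after 1×micro: 1; S2 reads c1=1 → after 2×micro: 1 ⇒ (c0=3, c1=1, c2=1)
macro 5: S0 reads c1=1 → after 1×micro: 3; S1 reads c0=3 → after 1×micro: 1; S2 reads c1=1 → after 2×micro: 1 ⇒ (c0=3, c1=1, c2=1)
macro 6: S0 reads c1=1 → after 1×micro: 3; S1 reads c0=3 → after 1×micro: 1; S2 reads c1=1 → after 2×micro: 1 ⇒ (c0=3, c1=1, c2=1)
macro 7: S0 reads c1=1 → after 1×micro: 3; S1 reads c0=3 → after 1×micro: 1; S2 reads c1=1 → after 2×micro: 1 ⇒ (c0=3, c1=1, c2=1)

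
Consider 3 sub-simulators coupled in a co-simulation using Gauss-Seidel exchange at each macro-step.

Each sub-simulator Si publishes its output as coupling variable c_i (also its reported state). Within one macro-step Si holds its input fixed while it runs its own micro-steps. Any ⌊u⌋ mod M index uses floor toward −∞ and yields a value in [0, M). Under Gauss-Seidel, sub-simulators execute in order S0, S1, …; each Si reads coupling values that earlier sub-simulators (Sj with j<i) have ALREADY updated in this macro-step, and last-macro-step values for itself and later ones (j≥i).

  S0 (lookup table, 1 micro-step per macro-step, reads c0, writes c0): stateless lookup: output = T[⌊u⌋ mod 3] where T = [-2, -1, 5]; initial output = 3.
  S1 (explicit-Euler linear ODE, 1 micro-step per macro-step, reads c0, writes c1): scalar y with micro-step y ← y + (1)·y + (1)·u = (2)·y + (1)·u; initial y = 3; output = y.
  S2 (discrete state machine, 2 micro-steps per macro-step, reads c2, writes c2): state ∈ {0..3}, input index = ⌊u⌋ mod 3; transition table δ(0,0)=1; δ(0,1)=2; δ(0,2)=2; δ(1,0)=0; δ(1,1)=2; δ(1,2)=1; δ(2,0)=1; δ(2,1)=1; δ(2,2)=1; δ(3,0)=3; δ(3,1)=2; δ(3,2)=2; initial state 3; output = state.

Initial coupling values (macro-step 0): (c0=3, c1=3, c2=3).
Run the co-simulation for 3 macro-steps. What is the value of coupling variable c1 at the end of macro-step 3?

c1 at macro-step 3 = 19

macro 1: S0 reads c0=3 → after 1×micro: -2; S1 reads c0=-2 → after 1×micro: 4; S2 reads c2=3 → after 2×micro: 3 ⇒ (c0=-2, c1=4, c2=3)
macro 2: S0 reads c0=-2 → after 1×micro: -1; S1 reads c0=-1 → after 1×micro: 7; S2 reads c2=3 → after 2×micro: 3 ⇒ (c0=-1, c1=7, c2=3)
macro 3: S0 reads c0=-1 → after 1×micro: 5; S1 reads c0=5 → after 1×micro: 19; S2 reads c2=3 → after 2×micro: 3 ⇒ (c0=5, c1=19, c2=3)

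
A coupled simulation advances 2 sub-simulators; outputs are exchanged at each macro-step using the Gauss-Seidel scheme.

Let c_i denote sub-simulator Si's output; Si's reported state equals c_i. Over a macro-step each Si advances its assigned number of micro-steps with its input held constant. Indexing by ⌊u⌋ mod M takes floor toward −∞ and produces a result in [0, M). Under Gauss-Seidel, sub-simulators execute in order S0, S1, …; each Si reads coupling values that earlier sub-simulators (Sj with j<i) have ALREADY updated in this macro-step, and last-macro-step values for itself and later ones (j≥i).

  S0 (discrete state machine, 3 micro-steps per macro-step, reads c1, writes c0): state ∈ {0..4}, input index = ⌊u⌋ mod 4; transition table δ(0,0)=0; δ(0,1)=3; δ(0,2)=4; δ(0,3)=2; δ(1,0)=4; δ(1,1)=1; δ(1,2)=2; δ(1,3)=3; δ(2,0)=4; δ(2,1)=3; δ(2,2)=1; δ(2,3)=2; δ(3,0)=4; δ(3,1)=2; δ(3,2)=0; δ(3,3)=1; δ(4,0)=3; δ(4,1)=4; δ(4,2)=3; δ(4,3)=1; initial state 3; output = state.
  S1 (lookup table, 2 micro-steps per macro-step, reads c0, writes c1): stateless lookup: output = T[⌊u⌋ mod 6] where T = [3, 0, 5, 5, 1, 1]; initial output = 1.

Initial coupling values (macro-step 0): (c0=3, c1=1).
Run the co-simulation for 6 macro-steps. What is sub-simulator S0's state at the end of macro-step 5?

macro 1: S0 reads c1=1 → after 3×micro: 2; S1 reads c0=2 → after 2×micro: 5 ⇒ (c0=2, c1=5)
macro 2: S0 reads c1=5 → after 3×micro: 3; S1 reads c0=3 → after 2×micro: 5 ⇒ (c0=3, c1=5)
macro 3: S0 reads c1=5 → after 3×micro: 2; S1 reads c0=2 → after 2×micro: 5 ⇒ (c0=2, c1=5)
macro 4: S0 reads c1=5 → after 3×micro: 3; S1 reads c0=3 → after 2×micro: 5 ⇒ (c0=3, c1=5)
macro 5: S0 reads c1=5 → after 3×micro: 2; S1 reads c0=2 → after 2×micro: 5 ⇒ (c0=2, c1=5)
macro 6: S0 reads c1=5 → after 3×micro: 3; S1 reads c0=3 → after 2×micro: 5 ⇒ (c0=3, c1=5)

S0 state at macro-step 5 = 2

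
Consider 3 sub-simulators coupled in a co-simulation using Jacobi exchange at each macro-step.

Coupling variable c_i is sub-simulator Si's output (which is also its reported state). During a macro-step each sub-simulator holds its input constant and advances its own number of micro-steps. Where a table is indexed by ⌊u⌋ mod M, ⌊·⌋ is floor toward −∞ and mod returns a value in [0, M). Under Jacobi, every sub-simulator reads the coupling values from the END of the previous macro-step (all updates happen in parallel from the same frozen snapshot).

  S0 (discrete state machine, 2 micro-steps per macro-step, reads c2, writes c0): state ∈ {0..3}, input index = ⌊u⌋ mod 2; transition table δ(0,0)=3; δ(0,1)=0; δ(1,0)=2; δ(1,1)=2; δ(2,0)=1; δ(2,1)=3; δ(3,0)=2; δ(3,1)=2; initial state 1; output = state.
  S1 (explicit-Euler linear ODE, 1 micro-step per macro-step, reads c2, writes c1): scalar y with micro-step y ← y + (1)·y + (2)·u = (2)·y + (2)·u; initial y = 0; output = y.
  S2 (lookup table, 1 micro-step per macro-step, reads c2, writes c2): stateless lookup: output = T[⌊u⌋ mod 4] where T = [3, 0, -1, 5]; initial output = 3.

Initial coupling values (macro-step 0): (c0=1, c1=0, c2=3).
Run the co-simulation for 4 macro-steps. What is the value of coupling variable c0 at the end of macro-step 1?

c0 at macro-step 1 = 3

macro 1: S0 reads c2=3 → after 2×micro: 3; S1 reads c2=3 → after 1×micro: 6; S2 reads c2=3 → after 1×micro: 5 ⇒ (c0=3, c1=6, c2=5)
macro 2: S0 reads c2=5 → after 2×micro: 3; S1 reads c2=5 → after 1×micro: 22; S2 reads c2=5 → after 1×micro: 0 ⇒ (c0=3, c1=22, c2=0)
macro 3: S0 reads c2=0 → after 2×micro: 1; S1 reads c2=0 → after 1×micro: 44; S2 reads c2=0 → after 1×micro: 3 ⇒ (c0=1, c1=44, c2=3)
macro 4: S0 reads c2=3 → after 2×micro: 3; S1 reads c2=3 → after 1×micro: 94; S2 reads c2=3 → after 1×micro: 5 ⇒ (c0=3, c1=94, c2=5)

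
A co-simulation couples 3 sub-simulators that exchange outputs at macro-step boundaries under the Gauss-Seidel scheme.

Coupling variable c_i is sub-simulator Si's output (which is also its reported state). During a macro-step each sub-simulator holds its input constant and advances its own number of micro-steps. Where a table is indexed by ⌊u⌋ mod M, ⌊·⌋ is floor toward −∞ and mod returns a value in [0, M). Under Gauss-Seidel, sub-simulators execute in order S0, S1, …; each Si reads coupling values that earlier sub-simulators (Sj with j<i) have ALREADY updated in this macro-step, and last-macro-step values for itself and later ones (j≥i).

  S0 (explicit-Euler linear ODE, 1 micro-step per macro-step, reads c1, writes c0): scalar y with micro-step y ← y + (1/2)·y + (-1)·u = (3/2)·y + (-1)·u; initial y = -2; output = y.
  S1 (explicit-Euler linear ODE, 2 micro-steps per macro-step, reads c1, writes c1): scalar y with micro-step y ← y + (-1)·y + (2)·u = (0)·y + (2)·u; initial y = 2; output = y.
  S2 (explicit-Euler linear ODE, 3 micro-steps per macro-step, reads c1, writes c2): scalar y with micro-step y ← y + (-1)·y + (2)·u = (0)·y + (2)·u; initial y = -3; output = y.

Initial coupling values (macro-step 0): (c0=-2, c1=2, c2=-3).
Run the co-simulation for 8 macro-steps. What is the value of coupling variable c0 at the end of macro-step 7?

macro 1: S0 reads c1=2 → after 1×micro: -5; S1 reads c1=2 → after 2×micro: 4; S2 reads c1=4 → after 3×micro: 8 ⇒ (c0=-5, c1=4, c2=8)
macro 2: S0 reads c1=4 → after 1×micro: -23/2; S1 reads c1=4 → after 2×micro: 8; S2 reads c1=8 → after 3×micro: 16 ⇒ (c0=-23/2, c1=8, c2=16)
macro 3: S0 reads c1=8 → after 1×micro: -101/4; S1 reads c1=8 → after 2×micro: 16; S2 reads c1=16 → after 3×micro: 32 ⇒ (c0=-101/4, c1=16, c2=32)
macro 4: S0 reads c1=16 → after 1×micro: -431/8; S1 reads c1=16 → after 2×micro: 32; S2 reads c1=32 → after 3×micro: 64 ⇒ (c0=-431/8, c1=32, c2=64)
macro 5: S0 reads c1=32 → after 1×micro: -1805/16; S1 reads c1=32 → after 2×micro: 64; S2 reads c1=64 → after 3×micro: 128 ⇒ (c0=-1805/16, c1=64, c2=128)
macro 6: S0 reads c1=64 → after 1×micro: -7463/32; S1 reads c1=64 → after 2×micro: 128; S2 reads c1=128 → after 3×micro: 256 ⇒ (c0=-7463/32, c1=128, c2=256)
macro 7: S0 reads c1=128 → after 1×micro: -30581/64; S1 reads c1=128 → after 2×micro: 256; S2 reads c1=256 → after 3×micro: 512 ⇒ (c0=-30581/64, c1=256, c2=512)
macro 8: S0 reads c1=256 → after 1×micro: -124511/128; S1 reads c1=256 → after 2×micro: 512; S2 reads c1=512 → after 3×micro: 1024 ⇒ (c0=-124511/128, c1=512, c2=1024)

c0 at macro-step 7 = -30581/64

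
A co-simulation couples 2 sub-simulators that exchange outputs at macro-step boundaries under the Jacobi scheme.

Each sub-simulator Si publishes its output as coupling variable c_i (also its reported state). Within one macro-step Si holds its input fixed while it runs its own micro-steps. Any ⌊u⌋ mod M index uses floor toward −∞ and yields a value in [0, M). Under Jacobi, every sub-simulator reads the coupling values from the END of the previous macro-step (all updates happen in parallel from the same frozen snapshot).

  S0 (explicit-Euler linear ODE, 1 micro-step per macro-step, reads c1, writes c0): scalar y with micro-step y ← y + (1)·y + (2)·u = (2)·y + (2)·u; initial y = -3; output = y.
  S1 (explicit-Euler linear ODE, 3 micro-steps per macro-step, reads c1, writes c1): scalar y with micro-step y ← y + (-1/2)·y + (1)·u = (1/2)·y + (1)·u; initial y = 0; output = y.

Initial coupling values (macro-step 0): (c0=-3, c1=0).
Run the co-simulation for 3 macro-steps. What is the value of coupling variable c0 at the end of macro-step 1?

c0 at macro-step 1 = -6

macro 1: S0 reads c1=0 → after 1×micro: -6; S1 reads c1=0 → after 3×micro: 0 ⇒ (c0=-6, c1=0)
macro 2: S0 reads c1=0 → after 1×micro: -12; S1 reads c1=0 → after 3×micro: 0 ⇒ (c0=-12, c1=0)
macro 3: S0 reads c1=0 → after 1×micro: -24; S1 reads c1=0 → after 3×micro: 0 ⇒ (c0=-24, c1=0)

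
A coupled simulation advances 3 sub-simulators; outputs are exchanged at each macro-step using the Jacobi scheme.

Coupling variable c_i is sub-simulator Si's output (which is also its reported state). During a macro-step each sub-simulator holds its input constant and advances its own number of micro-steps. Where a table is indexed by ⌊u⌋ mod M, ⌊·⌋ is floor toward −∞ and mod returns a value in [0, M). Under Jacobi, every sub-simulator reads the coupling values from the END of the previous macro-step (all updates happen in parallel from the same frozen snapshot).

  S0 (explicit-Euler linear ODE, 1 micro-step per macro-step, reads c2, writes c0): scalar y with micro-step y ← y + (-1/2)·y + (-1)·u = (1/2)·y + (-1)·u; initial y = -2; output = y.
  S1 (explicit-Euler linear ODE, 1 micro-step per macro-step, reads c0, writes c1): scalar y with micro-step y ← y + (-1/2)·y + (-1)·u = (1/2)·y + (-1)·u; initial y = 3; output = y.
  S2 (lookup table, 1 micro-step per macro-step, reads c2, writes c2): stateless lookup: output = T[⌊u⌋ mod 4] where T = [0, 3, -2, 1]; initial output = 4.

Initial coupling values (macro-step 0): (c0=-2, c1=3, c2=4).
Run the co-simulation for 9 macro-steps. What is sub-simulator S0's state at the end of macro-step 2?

S0 state at macro-step 2 = -5/2

macro 1: S0 reads c2=4 → after 1×micro: -5; S1 reads c0=-2 → after 1×micro: 7/2; S2 reads c2=4 → after 1×micro: 0 ⇒ (c0=-5, c1=7/2, c2=0)
macro 2: S0 reads c2=0 → after 1×micro: -5/2; S1 reads c0=-5 → after 1×micro: 27/4; S2 reads c2=0 → after 1×micro: 0 ⇒ (c0=-5/2, c1=27/4, c2=0)
macro 3: S0 reads c2=0 → after 1×micro: -5/4; S1 reads c0=-5/2 → after 1×micro: 47/8; S2 reads c2=0 → after 1×micro: 0 ⇒ (c0=-5/4, c1=47/8, c2=0)
macro 4: S0 reads c2=0 → after 1×micro: -5/8; S1 reads c0=-5/4 → after 1×micro: 67/16; S2 reads c2=0 → after 1×micro: 0 ⇒ (c0=-5/8, c1=67/16, c2=0)
macro 5: S0 reads c2=0 → after 1×micro: -5/16; S1 reads c0=-5/8 → after 1×micro: 87/32; S2 reads c2=0 → after 1×micro: 0 ⇒ (c0=-5/16, c1=87/32, c2=0)
macro 6: S0 reads c2=0 → after 1×micro: -5/32; S1 reads c0=-5/16 → after 1×micro: 107/64; S2 reads c2=0 → after 1×micro: 0 ⇒ (c0=-5/32, c1=107/64, c2=0)
macro 7: S0 reads c2=0 → after 1×micro: -5/64; S1 reads c0=-5/32 → after 1×micro: 127/128; S2 reads c2=0 → after 1×micro: 0 ⇒ (c0=-5/64, c1=127/128, c2=0)
macro 8: S0 reads c2=0 → after 1×micro: -5/128; S1 reads c0=-5/64 → after 1×micro: 147/256; S2 reads c2=0 → after 1×micro: 0 ⇒ (c0=-5/128, c1=147/256, c2=0)
macro 9: S0 reads c2=0 → after 1×micro: -5/256; S1 reads c0=-5/128 → after 1×micro: 167/512; S2 reads c2=0 → after 1×micro: 0 ⇒ (c0=-5/256, c1=167/512, c2=0)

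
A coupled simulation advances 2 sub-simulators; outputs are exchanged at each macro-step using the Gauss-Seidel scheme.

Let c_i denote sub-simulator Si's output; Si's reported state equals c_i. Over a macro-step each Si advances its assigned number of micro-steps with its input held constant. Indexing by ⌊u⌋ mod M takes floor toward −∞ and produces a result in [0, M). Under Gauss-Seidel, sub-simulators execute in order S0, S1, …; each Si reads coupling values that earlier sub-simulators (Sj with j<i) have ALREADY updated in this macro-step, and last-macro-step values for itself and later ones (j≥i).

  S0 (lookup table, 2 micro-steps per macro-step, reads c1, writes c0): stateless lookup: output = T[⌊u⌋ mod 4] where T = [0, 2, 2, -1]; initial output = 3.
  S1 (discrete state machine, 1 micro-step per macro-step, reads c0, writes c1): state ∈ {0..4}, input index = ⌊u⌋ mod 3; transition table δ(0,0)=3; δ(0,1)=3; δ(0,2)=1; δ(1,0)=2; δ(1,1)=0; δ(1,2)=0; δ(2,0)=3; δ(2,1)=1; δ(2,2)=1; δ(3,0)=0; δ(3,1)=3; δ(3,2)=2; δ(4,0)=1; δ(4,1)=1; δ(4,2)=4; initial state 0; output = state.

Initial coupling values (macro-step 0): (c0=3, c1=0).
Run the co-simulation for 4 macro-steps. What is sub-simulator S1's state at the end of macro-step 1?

S1 state at macro-step 1 = 3

macro 1: S0 reads c1=0 → after 2×micro: 0; S1 reads c0=0 → after 1×micro: 3 ⇒ (c0=0, c1=3)
macro 2: S0 reads c1=3 → after 2×micro: -1; S1 reads c0=-1 → after 1×micro: 2 ⇒ (c0=-1, c1=2)
macro 3: S0 reads c1=2 → after 2×micro: 2; S1 reads c0=2 → after 1×micro: 1 ⇒ (c0=2, c1=1)
macro 4: S0 reads c1=1 → after 2×micro: 2; S1 reads c0=2 → after 1×micro: 0 ⇒ (c0=2, c1=0)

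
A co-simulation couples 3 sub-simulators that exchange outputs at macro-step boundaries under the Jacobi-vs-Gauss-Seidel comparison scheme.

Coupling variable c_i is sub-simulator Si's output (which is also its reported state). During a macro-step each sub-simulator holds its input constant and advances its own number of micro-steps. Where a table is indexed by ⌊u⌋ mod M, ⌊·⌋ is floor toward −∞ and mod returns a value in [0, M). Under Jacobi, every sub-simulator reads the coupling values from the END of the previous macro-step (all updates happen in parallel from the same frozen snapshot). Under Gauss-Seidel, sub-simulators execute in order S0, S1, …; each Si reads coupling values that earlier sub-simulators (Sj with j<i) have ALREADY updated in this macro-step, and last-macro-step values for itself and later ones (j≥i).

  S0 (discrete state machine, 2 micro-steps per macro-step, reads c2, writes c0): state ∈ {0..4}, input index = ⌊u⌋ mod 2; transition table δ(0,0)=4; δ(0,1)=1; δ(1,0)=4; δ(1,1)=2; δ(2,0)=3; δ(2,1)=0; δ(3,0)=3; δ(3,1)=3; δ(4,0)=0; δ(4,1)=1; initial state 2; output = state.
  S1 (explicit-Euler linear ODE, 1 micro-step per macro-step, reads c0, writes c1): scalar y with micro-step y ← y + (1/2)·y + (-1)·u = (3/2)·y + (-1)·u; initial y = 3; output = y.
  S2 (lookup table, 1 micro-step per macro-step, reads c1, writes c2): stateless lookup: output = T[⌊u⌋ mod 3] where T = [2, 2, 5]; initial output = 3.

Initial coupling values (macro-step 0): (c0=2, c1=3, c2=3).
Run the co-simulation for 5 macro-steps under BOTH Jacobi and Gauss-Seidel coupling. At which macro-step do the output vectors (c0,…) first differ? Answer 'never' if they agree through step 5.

first divergence at macro-step: 1

[Jacobi] macro 1: S0 reads c2=3 → after 2×micro: 1; S1 reads c0=2 → after 1×micro: 5/2; S2 reads c1=3 → after 1×micro: 2 ⇒ (c0=1, c1=5/2, c2=2)
[Jacobi] macro 2: S0 reads c2=2 → after 2×micro: 0; S1 reads c0=1 → after 1×micro: 11/4; S2 reads c1=5/2 → after 1×micro: 5 ⇒ (c0=0, c1=11/4, c2=5)
[Jacobi] macro 3: S0 reads c2=5 → after 2×micro: 2; S1 reads c0=0 → after 1×micro: 33/8; S2 reads c1=11/4 → after 1×micro: 5 ⇒ (c0=2, c1=33/8, c2=5)
[Jacobi] macro 4: S0 reads c2=5 → after 2×micro: 1; S1 reads c0=2 → after 1×micro: 67/16; S2 reads c1=33/8 → after 1×micro: 2 ⇒ (c0=1, c1=67/16, c2=2)
[Jacobi] macro 5: S0 reads c2=2 → after 2×micro: 0; S1 reads c0=1 → after 1×micro: 169/32; S2 reads c1=67/16 → after 1×micro: 2 ⇒ (c0=0, c1=169/32, c2=2)
[Gauss-Seidel] macro 1: S0 reads c2=3 → after 2×micro: 1; S1 reads c0=1 → after 1×micro: 7/2; S2 reads c1=7/2 → after 1×micro: 2 ⇒ (c0=1, c1=7/2, c2=2)
[Gauss-Seidel] macro 2: S0 reads c2=2 → after 2×micro: 0; S1 reads c0=0 → after 1×micro: 21/4; S2 reads c1=21/4 → after 1×micro: 5 ⇒ (c0=0, c1=21/4, c2=5)
[Gauss-Seidel] macro 3: S0 reads c2=5 → after 2×micro: 2; S1 reads c0=2 → after 1×micro: 47/8; S2 reads c1=47/8 → after 1×micro: 5 ⇒ (c0=2, c1=47/8, c2=5)
[Gauss-Seidel] macro 4: S0 reads c2=5 → after 2×micro: 1; S1 reads c0=1 → after 1×micro: 125/16; S2 reads c1=125/16 → after 1×micro: 2 ⇒ (c0=1, c1=125/16, c2=2)
[Gauss-Seidel] macro 5: S0 reads c2=2 → after 2×micro: 0; S1 reads c0=0 → after 1×micro: 375/32; S2 reads c1=375/32 → after 1×micro: 5 ⇒ (c0=0, c1=375/32, c2=5)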